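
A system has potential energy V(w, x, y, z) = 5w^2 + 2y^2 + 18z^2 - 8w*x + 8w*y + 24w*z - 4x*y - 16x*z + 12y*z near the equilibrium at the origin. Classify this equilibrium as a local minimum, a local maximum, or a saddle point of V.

saddle point

The Hessian at the origin is H = [[10, -8, 8, 24], [-8, 0, -4, -16], [8, -4, 4, 12], [24, -16, 12, 36]].
Congruent diagonalization of H (simultaneous row and column reduction) yields pivots 10, -32/5, -3/2, 4.
Counting signs: 2 positive, 2 negative.
H is indefinite, so the origin is a saddle point.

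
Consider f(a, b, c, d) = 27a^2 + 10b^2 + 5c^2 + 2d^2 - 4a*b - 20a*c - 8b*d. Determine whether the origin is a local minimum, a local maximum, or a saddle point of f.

The Hessian at the origin is H = [[54, -4, -20, 0], [-4, 20, 0, -8], [-20, 0, 10, 0], [0, -8, 0, 4]].
Congruent diagonalization of H (simultaneous row and column reduction) yields pivots 54, 532/27, 330/133, 20/33.
So there are 4 positive pivots.
H is positive definite, so the origin is a strict local minimum.

local minimum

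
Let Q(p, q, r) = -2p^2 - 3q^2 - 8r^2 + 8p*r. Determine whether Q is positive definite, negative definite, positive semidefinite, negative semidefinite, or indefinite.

The associated matrix is A = [[-2, 0, 4], [0, -3, 0], [4, 0, -8]].
Row-reducing A symmetrically gives the diagonal entries -2, -3, 0.
That gives 2 negative, 1 zero pivots.
Hence Q is negative semidefinite.

negative semidefinite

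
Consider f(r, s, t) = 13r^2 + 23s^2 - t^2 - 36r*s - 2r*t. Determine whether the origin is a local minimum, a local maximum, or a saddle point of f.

saddle point

The Hessian at the origin is H = [[26, -36, -2], [-36, 46, 0], [-2, 0, -2]].
An LDLᵀ factorisation of H has diagonal entries 26, -50/13, -4/25.
That gives 1 positive, 2 negative pivots.
H is indefinite, so the origin is a saddle point.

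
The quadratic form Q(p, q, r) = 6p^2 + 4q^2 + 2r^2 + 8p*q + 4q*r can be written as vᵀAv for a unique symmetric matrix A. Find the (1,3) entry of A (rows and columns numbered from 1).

0

The coefficient of p·r in Q is 0. For a symmetric A this equals A[1,3] + A[3,1] = 2·A[1,3].
So A[1,3] = 0/2 = 0.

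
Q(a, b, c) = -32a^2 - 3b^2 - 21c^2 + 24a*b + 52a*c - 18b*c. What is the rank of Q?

The associated matrix is A = [[-32, 12, 26], [12, -3, -9], [26, -9, -21]].
An LDLᵀ factorisation of A has diagonal entries -32, 3/2, -1/4.
That gives 1 positive, 2 negative pivots.
The rank is the number of nonzero pivots: 3.

3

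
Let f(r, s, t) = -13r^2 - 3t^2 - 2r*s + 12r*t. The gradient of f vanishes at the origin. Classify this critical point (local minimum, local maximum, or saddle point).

saddle point

The Hessian at the origin is H = [[-26, -2, 12], [-2, 0, 0], [12, 0, -6]].
Row-reducing H symmetrically gives the diagonal entries -26, 2/13, -6.
So there are 1 positive, 2 negative pivots.
H is indefinite, so the origin is a saddle point.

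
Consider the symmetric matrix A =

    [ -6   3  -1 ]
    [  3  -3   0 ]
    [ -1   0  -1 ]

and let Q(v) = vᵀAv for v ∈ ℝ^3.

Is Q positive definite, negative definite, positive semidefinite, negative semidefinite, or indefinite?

negative definite

An LDLᵀ factorisation of A has diagonal entries -6, -3/2, -2/3.
That gives 3 negative pivots.
Hence Q is negative definite.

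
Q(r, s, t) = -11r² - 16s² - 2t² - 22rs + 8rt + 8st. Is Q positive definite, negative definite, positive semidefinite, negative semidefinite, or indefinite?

negative definite

Write A = [[-11, -11, 4], [-11, -16, 4], [4, 4, -2]].
Symmetric row and column elimination reduces A to a congruent diagonal form with pivots -11, -5, -6/11.
So there are 3 negative pivots.
Hence Q is negative definite.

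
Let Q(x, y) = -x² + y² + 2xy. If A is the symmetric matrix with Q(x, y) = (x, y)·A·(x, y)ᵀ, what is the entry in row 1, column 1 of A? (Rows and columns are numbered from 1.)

The coefficient of x² in Q is -1, and that is exactly A[1,1].

-1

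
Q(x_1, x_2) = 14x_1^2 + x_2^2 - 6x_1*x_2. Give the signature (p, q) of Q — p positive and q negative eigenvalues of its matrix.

(2, 0)

Write A = [[14, -3], [-3, 1]].
Applying the same elementary operations to the rows and columns of A produces a congruent diagonal matrix with entries 14, 5/14.
That gives 2 positive pivots.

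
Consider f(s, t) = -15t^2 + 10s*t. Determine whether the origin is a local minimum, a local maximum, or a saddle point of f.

saddle point

The Hessian at the origin is H = [[0, 10], [10, -30]].
det H = 0·-30 − (10)² = -100 < 0, so H is indefinite.
Therefore the origin is a saddle point.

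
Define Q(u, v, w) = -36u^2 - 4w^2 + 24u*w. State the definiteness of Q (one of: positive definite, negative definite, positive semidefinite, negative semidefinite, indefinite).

negative semidefinite

Write A = [[-36, 0, 12], [0, 0, 0], [12, 0, -4]].
Congruent diagonalization of A (simultaneous row and column reduction) yields pivots -36, 0, 0.
So there are 1 negative, 2 zero pivots.
Hence Q is negative semidefinite.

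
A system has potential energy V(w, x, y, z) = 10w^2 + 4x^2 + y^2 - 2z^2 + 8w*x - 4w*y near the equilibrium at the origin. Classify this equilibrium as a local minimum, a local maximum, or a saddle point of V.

saddle point

The Hessian at the origin is H = [[20, 8, -4, 0], [8, 8, 0, 0], [-4, 0, 2, 0], [0, 0, 0, -4]].
Congruent diagonalization of H (simultaneous row and column reduction) yields pivots 20, 24/5, 2/3, -4.
So there are 3 positive, 1 negative pivots.
H is indefinite, so the origin is a saddle point.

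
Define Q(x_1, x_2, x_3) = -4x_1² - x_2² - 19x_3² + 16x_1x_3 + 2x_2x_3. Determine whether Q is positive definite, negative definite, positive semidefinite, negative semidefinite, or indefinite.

The symmetric matrix is A = [[-4, 0, 8], [0, -1, 1], [8, 1, -19]].
Applying the same elementary operations to the rows and columns of A produces a congruent diagonal matrix with entries -4, -1, -2.
So there are 3 negative pivots.
Hence Q is negative definite.

negative definite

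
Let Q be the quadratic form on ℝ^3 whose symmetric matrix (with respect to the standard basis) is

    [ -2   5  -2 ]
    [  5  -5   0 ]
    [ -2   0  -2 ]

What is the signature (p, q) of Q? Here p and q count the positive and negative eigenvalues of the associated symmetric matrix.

Symmetric row and column elimination reduces A to a congruent diagonal form with pivots -2, 15/2, -10/3.
Counting signs: 1 positive, 2 negative.

(1, 2)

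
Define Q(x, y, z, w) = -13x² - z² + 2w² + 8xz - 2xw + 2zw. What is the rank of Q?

2

Write A = [[-13, 0, 4, -1], [0, 0, 0, 0], [4, 0, -1, 1], [-1, 0, 1, 2]].
Congruent diagonalization of A (simultaneous row and column reduction) yields pivots -13, 0, 3/13, 0.
Counting signs: 1 positive, 1 negative, 2 zero.
The rank is the number of nonzero pivots: 2.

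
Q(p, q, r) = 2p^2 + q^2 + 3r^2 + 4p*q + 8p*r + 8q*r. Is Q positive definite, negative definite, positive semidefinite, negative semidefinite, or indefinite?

The associated matrix is A = [[2, 2, 4], [2, 1, 4], [4, 4, 3]].
Row-reducing A symmetrically gives the diagonal entries 2, -1, -5.
That gives 1 positive, 2 negative pivots.
Hence Q is indefinite.

indefinite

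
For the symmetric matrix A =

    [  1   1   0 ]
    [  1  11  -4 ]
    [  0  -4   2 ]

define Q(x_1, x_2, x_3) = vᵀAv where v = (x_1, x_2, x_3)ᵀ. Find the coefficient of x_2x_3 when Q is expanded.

-8

The coefficient of x_2x_3 is A[2,3] + A[3,2] = 2·(-4) = -8.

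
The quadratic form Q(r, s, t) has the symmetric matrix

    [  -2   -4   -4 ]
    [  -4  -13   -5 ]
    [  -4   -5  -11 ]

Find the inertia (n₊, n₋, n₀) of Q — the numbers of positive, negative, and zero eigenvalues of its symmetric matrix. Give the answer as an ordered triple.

Applying the same elementary operations to the rows and columns of A produces a congruent diagonal matrix with entries -2, -5, -6/5.
Counting signs: 3 negative.

(0, 3, 0)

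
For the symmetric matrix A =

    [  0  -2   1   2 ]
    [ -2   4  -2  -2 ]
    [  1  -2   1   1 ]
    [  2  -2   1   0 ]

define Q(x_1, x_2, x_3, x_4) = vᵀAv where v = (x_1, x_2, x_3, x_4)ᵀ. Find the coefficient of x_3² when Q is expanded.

The coefficient of x_3² is the diagonal entry A[3,3] = 1.

1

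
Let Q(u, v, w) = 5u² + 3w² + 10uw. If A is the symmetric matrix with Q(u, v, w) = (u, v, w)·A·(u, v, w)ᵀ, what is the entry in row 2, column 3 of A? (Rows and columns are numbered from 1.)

The coefficient of v·w in Q is 0. For a symmetric A this equals A[2,3] + A[3,2] = 2·A[2,3].
So A[2,3] = 0/2 = 0.

0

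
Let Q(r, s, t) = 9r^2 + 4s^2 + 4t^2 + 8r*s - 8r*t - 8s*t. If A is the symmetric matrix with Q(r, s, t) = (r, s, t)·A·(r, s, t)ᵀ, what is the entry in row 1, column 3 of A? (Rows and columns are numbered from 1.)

The coefficient of r·t in Q is -8. For a symmetric A this equals A[1,3] + A[3,1] = 2·A[1,3].
So A[1,3] = -8/2 = -4.

-4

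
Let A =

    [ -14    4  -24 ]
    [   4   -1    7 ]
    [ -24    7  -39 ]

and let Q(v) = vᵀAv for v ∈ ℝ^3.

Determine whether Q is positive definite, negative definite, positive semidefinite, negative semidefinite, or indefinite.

Row-reducing A symmetrically gives the diagonal entries -14, 1/7, 2.
Counting signs: 2 positive, 1 negative.
Hence Q is indefinite.

indefinite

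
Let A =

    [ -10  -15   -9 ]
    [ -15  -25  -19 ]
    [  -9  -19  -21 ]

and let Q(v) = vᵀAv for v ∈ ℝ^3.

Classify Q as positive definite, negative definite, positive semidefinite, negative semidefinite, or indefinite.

negative definite

Congruent diagonalization of A (simultaneous row and column reduction) yields pivots -10, -5/2, -4/5.
Counting signs: 3 negative.
Hence Q is negative definite.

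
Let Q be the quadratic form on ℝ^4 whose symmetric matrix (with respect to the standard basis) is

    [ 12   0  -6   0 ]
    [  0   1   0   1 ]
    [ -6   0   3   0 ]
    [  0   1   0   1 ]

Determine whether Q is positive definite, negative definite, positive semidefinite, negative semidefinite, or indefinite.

positive semidefinite

Row-reducing A symmetrically gives the diagonal entries 12, 1, 0, 0.
Counting signs: 2 positive, 2 zero.
Hence Q is positive semidefinite.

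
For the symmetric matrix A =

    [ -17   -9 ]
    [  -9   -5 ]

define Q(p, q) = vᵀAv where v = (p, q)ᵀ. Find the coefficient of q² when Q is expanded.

-5

The coefficient of q² is the diagonal entry A[2,2] = -5.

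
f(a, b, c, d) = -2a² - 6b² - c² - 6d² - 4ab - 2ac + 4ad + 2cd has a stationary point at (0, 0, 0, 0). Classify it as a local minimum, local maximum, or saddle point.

local maximum

The Hessian at the origin is H = [[-4, -4, -2, 4], [-4, -12, 0, 0], [-2, 0, -2, 2], [4, 0, 2, -12]].
Congruent diagonalization of H (simultaneous row and column reduction) yields pivots -4, -8, -1/2, -4.
That gives 4 negative pivots.
H is negative definite, so the origin is a strict local maximum.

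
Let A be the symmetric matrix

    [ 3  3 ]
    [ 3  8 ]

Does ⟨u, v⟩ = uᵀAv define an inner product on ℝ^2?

yes

Symmetric row and column elimination reduces A to a congruent diagonal form with pivots 3, 5.
Counting signs: 2 positive.
Hence Q is positive definite.
⟨·,·⟩ is an inner product exactly when A is positive definite.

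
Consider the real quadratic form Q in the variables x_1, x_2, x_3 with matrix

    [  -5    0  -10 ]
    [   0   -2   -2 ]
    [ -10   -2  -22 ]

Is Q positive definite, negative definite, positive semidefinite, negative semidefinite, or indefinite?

Symmetric row and column elimination reduces A to a congruent diagonal form with pivots -5, -2, 0.
So there are 2 negative, 1 zero pivots.
Hence Q is negative semidefinite.

negative semidefinite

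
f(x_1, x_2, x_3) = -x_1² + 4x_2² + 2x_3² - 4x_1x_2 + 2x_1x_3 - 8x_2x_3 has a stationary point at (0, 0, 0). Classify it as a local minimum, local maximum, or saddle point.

The Hessian at the origin is H = [[-2, -4, 2], [-4, 8, -8], [2, -8, 4]].
Congruent diagonalization of H (simultaneous row and column reduction) yields pivots -2, 16, -3.
That gives 1 positive, 2 negative pivots.
H is indefinite, so the origin is a saddle point.

saddle point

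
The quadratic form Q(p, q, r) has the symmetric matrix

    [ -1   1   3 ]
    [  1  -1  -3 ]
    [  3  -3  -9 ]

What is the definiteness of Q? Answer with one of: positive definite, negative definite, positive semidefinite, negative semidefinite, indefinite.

Congruent diagonalization of A (simultaneous row and column reduction) yields pivots -1, 0, 0.
That gives 1 negative, 2 zero pivots.
Hence Q is negative semidefinite.

negative semidefinite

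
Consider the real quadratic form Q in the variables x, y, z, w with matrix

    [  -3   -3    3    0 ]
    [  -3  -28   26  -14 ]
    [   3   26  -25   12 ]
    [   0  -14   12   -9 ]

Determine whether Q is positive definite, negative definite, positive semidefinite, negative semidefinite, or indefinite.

Applying the same elementary operations to the rows and columns of A produces a congruent diagonal matrix with entries -3, -25, -21/25, -5/21.
Counting signs: 4 negative.
Hence Q is negative definite.

negative definite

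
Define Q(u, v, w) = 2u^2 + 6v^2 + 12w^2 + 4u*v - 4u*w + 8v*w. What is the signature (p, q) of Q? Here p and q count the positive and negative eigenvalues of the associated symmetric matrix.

Write A = [[2, 2, -2], [2, 6, 4], [-2, 4, 12]].
Row-reducing A symmetrically gives the diagonal entries 2, 4, 1.
Counting signs: 3 positive.

(3, 0)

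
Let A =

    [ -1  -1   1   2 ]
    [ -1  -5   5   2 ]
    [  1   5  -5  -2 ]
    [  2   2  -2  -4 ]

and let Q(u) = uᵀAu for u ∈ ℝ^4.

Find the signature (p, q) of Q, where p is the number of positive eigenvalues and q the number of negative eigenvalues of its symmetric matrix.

(0, 2)

Row-reducing A symmetrically gives the diagonal entries -1, -4, 0, 0.
That gives 2 negative, 2 zero pivots.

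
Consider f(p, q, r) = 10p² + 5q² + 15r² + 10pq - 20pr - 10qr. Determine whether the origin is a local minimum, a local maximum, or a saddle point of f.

local minimum

The Hessian at the origin is H = [[20, 10, -20], [10, 10, -10], [-20, -10, 30]].
Symmetric row and column elimination reduces H to a congruent diagonal form with pivots 20, 5, 10.
Counting signs: 3 positive.
H is positive definite, so the origin is a strict local minimum.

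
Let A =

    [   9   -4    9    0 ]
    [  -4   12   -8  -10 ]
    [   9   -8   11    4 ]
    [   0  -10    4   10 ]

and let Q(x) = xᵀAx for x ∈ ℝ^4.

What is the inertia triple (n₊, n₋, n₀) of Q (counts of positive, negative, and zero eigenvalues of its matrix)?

Row-reducing A symmetrically gives the diagonal entries 9, 92/9, 10/23, 1/5.
That gives 4 positive pivots.

(4, 0, 0)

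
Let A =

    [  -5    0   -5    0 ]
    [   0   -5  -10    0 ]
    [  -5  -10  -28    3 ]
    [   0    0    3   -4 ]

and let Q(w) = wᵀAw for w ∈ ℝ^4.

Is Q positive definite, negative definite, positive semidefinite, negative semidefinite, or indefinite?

negative definite

Leading principal minors: Δ_1 = -5, Δ_2 = 25, Δ_3 = -75, Δ_4 = 75.
The signs alternate starting with Δ_1 < 0, so by Sylvester's criterion Q is negative definite.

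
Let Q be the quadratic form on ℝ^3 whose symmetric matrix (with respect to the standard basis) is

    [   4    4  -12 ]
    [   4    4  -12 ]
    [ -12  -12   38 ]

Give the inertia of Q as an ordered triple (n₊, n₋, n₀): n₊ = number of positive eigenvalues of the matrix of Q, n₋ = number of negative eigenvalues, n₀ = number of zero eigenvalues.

Symmetric row and column elimination reduces A to a congruent diagonal form with pivots 4, 0, 2.
Counting signs: 2 positive, 1 zero.

(2, 0, 1)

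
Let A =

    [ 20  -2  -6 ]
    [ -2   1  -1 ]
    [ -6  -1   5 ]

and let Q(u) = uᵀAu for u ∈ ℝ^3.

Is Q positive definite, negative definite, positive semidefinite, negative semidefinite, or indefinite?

positive semidefinite

Row-reducing A symmetrically gives the diagonal entries 20, 4/5, 0.
So there are 2 positive, 1 zero pivots.
Hence Q is positive semidefinite.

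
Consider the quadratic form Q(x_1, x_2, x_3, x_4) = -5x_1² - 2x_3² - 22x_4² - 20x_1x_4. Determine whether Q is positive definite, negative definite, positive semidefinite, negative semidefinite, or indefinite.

negative semidefinite

The symmetric matrix is A = [[-5, 0, 0, -10], [0, 0, 0, 0], [0, 0, -2, 0], [-10, 0, 0, -22]].
Congruent diagonalization of A (simultaneous row and column reduction) yields pivots -5, 0, -2, -2.
Counting signs: 3 negative, 1 zero.
Hence Q is negative semidefinite.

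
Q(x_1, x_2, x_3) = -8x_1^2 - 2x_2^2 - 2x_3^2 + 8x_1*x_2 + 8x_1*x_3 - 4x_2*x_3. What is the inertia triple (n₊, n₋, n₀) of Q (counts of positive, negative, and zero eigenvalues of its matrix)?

(0, 1, 2)

The symmetric matrix is A = [[-8, 4, 4], [4, -2, -2], [4, -2, -2]].
Applying the same elementary operations to the rows and columns of A produces a congruent diagonal matrix with entries -8, 0, 0.
So there are 1 negative, 2 zero pivots.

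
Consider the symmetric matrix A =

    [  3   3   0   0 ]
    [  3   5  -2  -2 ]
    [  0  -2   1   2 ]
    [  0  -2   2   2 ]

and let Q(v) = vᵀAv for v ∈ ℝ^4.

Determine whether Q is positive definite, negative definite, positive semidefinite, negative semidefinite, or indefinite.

indefinite

Symmetric row and column elimination reduces A to a congruent diagonal form with pivots 3, 2, -1, 0.
That gives 2 positive, 1 negative, 1 zero pivots.
Hence Q is indefinite.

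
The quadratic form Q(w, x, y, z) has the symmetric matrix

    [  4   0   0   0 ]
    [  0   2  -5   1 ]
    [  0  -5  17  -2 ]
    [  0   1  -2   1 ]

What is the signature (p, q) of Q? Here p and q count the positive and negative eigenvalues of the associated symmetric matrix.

Row-reducing A symmetrically gives the diagonal entries 4, 2, 9/2, 4/9.
That gives 4 positive pivots.

(4, 0)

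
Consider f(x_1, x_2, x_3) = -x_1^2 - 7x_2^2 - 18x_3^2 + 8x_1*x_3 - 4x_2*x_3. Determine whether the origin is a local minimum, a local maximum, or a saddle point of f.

The Hessian at the origin is H = [[-2, 0, 8], [0, -14, -4], [8, -4, -36]].
Row-reducing H symmetrically gives the diagonal entries -2, -14, -20/7.
So there are 3 negative pivots.
H is negative definite, so the origin is a strict local maximum.

local maximum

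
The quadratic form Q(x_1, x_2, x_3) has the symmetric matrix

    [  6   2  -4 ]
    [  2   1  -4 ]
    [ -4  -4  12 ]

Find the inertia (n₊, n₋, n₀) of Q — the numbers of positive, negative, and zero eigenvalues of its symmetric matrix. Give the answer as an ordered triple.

Applying the same elementary operations to the rows and columns of A produces a congruent diagonal matrix with entries 6, 1/3, -12.
Counting signs: 2 positive, 1 negative.

(2, 1, 0)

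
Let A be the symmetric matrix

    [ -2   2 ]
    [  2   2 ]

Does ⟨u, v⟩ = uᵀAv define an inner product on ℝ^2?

For the 2×2 matrix [[-2, 2], [2, 2]]: det = -2·2 − (2)² = -8, trace = 0.
det < 0 so the eigenvalues have opposite signs; the form is indefinite.
⟨·,·⟩ is an inner product exactly when A is positive definite.

no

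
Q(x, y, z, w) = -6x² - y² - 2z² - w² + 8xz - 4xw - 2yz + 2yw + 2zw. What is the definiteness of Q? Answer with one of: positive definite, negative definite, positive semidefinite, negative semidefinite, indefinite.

indefinite

Write A = [[-6, 0, 4, -2], [0, -1, -1, 1], [4, -1, -2, 1], [-2, 1, 1, -1]].
Applying the same elementary operations to the rows and columns of A produces a congruent diagonal matrix with entries -6, -1, 5/3, -2/5.
That gives 1 positive, 3 negative pivots.
Hence Q is indefinite.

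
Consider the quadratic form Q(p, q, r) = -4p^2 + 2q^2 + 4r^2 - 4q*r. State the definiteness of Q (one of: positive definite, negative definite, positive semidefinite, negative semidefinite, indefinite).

The associated matrix is A = [[-4, 0, 0], [0, 2, -2], [0, -2, 4]].
Row-reducing A symmetrically gives the diagonal entries -4, 2, 2.
So there are 2 positive, 1 negative pivots.
Hence Q is indefinite.

indefinite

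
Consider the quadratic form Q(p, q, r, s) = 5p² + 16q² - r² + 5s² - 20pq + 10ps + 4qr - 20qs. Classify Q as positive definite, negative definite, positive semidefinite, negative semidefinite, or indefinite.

indefinite

Write A = [[5, -10, 0, 5], [-10, 16, 2, -10], [0, 2, -1, 0], [5, -10, 0, 5]].
Congruent diagonalization of A (simultaneous row and column reduction) yields pivots 5, -4, 0, 0.
Counting signs: 1 positive, 1 negative, 2 zero.
Hence Q is indefinite.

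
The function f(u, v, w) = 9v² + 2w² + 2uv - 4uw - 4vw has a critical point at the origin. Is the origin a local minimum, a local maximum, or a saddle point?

The Hessian at the origin is H = [[0, 2, -4], [2, 18, -4], [-4, -4, 4]].
H is indefinite, so the origin is a saddle point.

saddle point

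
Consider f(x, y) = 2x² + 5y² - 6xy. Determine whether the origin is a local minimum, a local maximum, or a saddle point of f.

The Hessian at the origin is H = [[4, -6], [-6, 10]].
det H = 4·10 − (-6)² = 4 > 0 and H[1,1] = 4 > 0, so H is positive definite.
Therefore the origin is a local minimum.

local minimum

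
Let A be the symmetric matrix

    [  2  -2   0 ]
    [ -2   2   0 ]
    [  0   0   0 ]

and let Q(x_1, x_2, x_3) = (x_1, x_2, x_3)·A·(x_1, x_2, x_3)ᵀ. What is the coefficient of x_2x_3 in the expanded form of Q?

The coefficient of x_2x_3 is A[2,3] + A[3,2] = 2·0 = 0.

0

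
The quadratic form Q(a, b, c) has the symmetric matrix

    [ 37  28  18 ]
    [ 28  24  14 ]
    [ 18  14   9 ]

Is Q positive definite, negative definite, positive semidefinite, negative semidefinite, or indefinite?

positive definite

Leading principal minors: Δ_1 = 37, Δ_2 = 104, Δ_3 = 20.
All leading principal minors are positive, so by Sylvester's criterion Q is positive definite.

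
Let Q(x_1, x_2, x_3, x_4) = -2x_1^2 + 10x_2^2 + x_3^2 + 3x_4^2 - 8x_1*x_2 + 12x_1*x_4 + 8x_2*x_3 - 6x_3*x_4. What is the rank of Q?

4

Write A = [[-2, -4, 0, 6], [-4, 10, 4, 0], [0, 4, 1, -3], [6, 0, -3, 3]].
Applying the same elementary operations to the rows and columns of A produces a congruent diagonal matrix with entries -2, 18, 1/9, 12.
Counting signs: 3 positive, 1 negative.
The rank is the number of nonzero pivots: 4.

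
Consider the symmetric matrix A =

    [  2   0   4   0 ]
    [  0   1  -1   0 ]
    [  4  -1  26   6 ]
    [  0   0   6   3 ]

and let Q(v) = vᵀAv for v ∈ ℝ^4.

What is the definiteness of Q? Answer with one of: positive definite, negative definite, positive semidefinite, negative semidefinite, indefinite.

positive definite

Applying the same elementary operations to the rows and columns of A produces a congruent diagonal matrix with entries 2, 1, 17, 15/17.
Counting signs: 4 positive.
Hence Q is positive definite.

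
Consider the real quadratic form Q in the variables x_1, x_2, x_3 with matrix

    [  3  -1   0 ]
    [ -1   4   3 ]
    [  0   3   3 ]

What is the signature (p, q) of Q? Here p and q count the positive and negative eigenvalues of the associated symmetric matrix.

(3, 0)

An LDLᵀ factorisation of A has diagonal entries 3, 11/3, 6/11.
That gives 3 positive pivots.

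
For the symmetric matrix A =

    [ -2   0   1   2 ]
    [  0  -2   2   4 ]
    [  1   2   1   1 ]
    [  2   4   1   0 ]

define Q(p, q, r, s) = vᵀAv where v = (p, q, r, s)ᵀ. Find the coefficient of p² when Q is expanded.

-2

The coefficient of p² is the diagonal entry A[1,1] = -2.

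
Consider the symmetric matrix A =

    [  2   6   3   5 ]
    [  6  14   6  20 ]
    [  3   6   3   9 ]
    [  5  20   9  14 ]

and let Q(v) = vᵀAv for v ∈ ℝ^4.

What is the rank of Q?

4

An LDLᵀ factorisation of A has diagonal entries 2, -4, 3/4, 1.
Counting signs: 3 positive, 1 negative.
The rank is the number of nonzero pivots: 4.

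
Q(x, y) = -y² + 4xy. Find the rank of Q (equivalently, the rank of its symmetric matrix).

The symmetric matrix is A = [[0, 2], [2, -1]].
Row reduction of A gives 2 nonzero rows, so rank A = 2.

2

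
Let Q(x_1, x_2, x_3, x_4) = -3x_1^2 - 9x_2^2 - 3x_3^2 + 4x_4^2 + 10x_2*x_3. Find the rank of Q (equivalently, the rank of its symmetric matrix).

The associated matrix is A = [[-3, 0, 0, 0], [0, -9, 5, 0], [0, 5, -3, 0], [0, 0, 0, 4]].
Applying the same elementary operations to the rows and columns of A produces a congruent diagonal matrix with entries -3, -9, -2/9, 4.
That gives 1 positive, 3 negative pivots.
The rank is the number of nonzero pivots: 4.

4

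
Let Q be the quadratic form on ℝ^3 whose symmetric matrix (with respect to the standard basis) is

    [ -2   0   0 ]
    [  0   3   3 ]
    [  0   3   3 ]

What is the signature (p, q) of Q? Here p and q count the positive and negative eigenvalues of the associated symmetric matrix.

(1, 1)

Applying the same elementary operations to the rows and columns of A produces a congruent diagonal matrix with entries -2, 3, 0.
So there are 1 positive, 1 negative, 1 zero pivots.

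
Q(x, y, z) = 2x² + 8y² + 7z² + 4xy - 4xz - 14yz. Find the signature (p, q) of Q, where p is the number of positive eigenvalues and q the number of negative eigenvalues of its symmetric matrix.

(3, 0)

The symmetric matrix is A = [[2, 2, -2], [2, 8, -7], [-2, -7, 7]].
Symmetric row and column elimination reduces A to a congruent diagonal form with pivots 2, 6, 5/6.
Counting signs: 3 positive.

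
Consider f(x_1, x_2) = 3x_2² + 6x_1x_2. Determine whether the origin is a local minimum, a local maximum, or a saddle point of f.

The Hessian at the origin is H = [[0, 6], [6, 6]].
det H = 0·6 − (6)² = -36 < 0, so H is indefinite.
Therefore the origin is a saddle point.

saddle point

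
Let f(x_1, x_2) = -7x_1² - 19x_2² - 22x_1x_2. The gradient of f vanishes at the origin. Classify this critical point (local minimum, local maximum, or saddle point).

The Hessian at the origin is H = [[-14, -22], [-22, -38]].
det H = -14·-38 − (-22)² = 48 > 0 and H[1,1] = -14 < 0, so H is negative definite.
Therefore the origin is a local maximum.

local maximum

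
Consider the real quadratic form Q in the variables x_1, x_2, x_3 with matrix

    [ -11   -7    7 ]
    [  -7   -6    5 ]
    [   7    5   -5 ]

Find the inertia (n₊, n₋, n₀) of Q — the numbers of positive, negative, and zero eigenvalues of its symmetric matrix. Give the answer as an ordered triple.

(0, 3, 0)

Applying the same elementary operations to the rows and columns of A produces a congruent diagonal matrix with entries -11, -17/11, -6/17.
Counting signs: 3 negative.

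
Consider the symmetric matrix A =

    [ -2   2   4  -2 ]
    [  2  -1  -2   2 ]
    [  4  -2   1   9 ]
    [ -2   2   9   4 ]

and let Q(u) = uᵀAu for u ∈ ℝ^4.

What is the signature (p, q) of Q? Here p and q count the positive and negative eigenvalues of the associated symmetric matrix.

(3, 1)

Symmetric row and column elimination reduces A to a congruent diagonal form with pivots -2, 1, 5, 1.
So there are 3 positive, 1 negative pivots.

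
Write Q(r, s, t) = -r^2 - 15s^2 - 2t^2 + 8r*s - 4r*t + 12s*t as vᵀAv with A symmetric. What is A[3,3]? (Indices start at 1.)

-2

The coefficient of t^2 in Q is -2, and that is exactly A[3,3].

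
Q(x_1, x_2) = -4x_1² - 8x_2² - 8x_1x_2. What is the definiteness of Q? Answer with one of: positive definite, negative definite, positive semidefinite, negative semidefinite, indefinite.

negative definite

The symmetric matrix of Q is A = [[-4, -4], [-4, -8]].
Leading principal minors: Δ_1 = -4, Δ_2 = 16.
The signs alternate starting with Δ_1 < 0, so by Sylvester's criterion Q is negative definite.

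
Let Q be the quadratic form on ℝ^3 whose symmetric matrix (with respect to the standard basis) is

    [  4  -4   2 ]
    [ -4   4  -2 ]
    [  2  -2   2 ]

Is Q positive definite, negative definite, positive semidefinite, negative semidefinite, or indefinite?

Symmetric row and column elimination reduces A to a congruent diagonal form with pivots 4, 0, 1.
That gives 2 positive, 1 zero pivots.
Hence Q is positive semidefinite.

positive semidefinite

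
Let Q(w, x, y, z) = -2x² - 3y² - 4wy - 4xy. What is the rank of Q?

3

The symmetric matrix is A = [[0, 0, -2, 0], [0, -2, -2, 0], [-2, -2, -3, 0], [0, 0, 0, 0]].
Row reduction of A gives 3 nonzero rows, so rank A = 3.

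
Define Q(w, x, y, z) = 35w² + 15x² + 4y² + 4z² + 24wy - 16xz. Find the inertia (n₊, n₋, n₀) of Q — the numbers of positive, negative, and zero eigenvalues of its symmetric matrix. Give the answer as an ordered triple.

(2, 2, 0)

The associated matrix is A = [[35, 0, 12, 0], [0, 15, 0, -8], [12, 0, 4, 0], [0, -8, 0, 4]].
Congruent diagonalization of A (simultaneous row and column reduction) yields pivots 35, 15, -4/35, -4/15.
So there are 2 positive, 2 negative pivots.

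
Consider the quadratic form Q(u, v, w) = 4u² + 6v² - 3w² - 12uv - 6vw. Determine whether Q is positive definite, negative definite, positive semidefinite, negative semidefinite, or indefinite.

indefinite

Write A = [[4, -6, 0], [-6, 6, -3], [0, -3, -3]].
Applying the same elementary operations to the rows and columns of A produces a congruent diagonal matrix with entries 4, -3, 0.
Counting signs: 1 positive, 1 negative, 1 zero.
Hence Q is indefinite.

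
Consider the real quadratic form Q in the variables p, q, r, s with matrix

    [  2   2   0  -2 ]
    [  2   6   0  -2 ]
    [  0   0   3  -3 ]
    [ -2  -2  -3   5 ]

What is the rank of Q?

Symmetric row and column elimination reduces A to a congruent diagonal form with pivots 2, 4, 3, 0.
So there are 3 positive, 1 zero pivots.
The rank is the number of nonzero pivots: 3.

3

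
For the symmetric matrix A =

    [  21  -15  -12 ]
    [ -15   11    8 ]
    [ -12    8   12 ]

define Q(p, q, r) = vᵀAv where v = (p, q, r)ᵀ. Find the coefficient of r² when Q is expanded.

The coefficient of r² is the diagonal entry A[3,3] = 12.

12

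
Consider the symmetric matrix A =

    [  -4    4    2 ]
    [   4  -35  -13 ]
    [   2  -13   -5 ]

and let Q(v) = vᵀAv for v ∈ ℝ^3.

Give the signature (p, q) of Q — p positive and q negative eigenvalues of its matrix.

(0, 3)

An LDLᵀ factorisation of A has diagonal entries -4, -31, -3/31.
That gives 3 negative pivots.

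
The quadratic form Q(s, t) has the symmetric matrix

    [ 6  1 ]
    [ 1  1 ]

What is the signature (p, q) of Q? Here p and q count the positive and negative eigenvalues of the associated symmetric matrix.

An LDLᵀ factorisation of A has diagonal entries 6, 5/6.
Counting signs: 2 positive.

(2, 0)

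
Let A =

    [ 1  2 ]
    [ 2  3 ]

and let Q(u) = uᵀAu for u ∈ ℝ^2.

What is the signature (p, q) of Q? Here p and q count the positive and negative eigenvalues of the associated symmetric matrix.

Applying the same elementary operations to the rows and columns of A produces a congruent diagonal matrix with entries 1, -1.
So there are 1 positive, 1 negative pivots.

(1, 1)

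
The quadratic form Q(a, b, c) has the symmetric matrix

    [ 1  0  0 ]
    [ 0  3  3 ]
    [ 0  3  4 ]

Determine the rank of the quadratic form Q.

Row-reducing A symmetrically gives the diagonal entries 1, 3, 1.
So there are 3 positive pivots.
The rank is the number of nonzero pivots: 3.

3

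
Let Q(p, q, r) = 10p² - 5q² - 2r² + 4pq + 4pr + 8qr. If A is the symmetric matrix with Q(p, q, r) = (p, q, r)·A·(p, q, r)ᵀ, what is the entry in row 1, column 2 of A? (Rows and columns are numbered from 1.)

The coefficient of p·q in Q is 4. For a symmetric A this equals A[1,2] + A[2,1] = 2·A[1,2].
So A[1,2] = 4/2 = 2.

2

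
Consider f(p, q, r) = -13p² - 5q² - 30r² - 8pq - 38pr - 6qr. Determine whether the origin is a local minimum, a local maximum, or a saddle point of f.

local maximum

The Hessian at the origin is H = [[-26, -8, -38], [-8, -10, -6], [-38, -6, -60]].
Applying the same elementary operations to the rows and columns of H produces a congruent diagonal matrix with entries -26, -98/13, -8/49.
So there are 3 negative pivots.
H is negative definite, so the origin is a strict local maximum.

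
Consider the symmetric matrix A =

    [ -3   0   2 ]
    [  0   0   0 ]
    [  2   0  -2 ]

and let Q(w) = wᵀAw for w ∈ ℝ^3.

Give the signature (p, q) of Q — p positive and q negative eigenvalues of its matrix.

Row-reducing A symmetrically gives the diagonal entries -3, 0, -2/3.
So there are 2 negative, 1 zero pivots.

(0, 2)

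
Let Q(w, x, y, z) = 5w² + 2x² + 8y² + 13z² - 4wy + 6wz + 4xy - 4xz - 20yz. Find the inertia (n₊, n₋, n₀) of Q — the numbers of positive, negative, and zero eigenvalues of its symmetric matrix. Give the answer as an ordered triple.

Write A = [[5, 0, -2, 3], [0, 2, 2, -2], [-2, 2, 8, -10], [3, -2, -10, 13]].
An LDLᵀ factorisation of A has diagonal entries 5, 2, 26/5, 4/13.
That gives 4 positive pivots.

(4, 0, 0)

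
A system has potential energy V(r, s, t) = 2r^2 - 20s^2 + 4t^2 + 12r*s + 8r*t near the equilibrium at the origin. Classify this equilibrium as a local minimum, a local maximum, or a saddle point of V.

saddle point

The Hessian at the origin is H = [[4, 12, 8], [12, -40, 0], [8, 0, 8]].
Row-reducing H symmetrically gives the diagonal entries 4, -76, -8/19.
So there are 1 positive, 2 negative pivots.
H is indefinite, so the origin is a saddle point.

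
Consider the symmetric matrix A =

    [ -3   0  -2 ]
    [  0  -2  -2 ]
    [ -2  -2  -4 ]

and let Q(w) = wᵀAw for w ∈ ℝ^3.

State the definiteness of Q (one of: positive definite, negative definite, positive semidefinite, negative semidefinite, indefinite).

negative definite

Applying the same elementary operations to the rows and columns of A produces a congruent diagonal matrix with entries -3, -2, -2/3.
That gives 3 negative pivots.
Hence Q is negative definite.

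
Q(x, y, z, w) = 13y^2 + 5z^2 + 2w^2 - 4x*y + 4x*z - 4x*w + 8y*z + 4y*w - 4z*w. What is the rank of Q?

The symmetric matrix is A = [[0, -2, 2, -2], [-2, 13, 4, 2], [2, 4, 5, -2], [-2, 2, -2, 2]].
Row reduction of A gives 4 nonzero rows, so rank A = 4.

4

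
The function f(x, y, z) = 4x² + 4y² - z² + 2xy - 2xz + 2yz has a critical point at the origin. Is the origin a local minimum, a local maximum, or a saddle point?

The Hessian at the origin is H = [[8, 2, -2], [2, 8, 2], [-2, 2, -2]].
An LDLᵀ factorisation of H has diagonal entries 8, 15/2, -10/3.
So there are 2 positive, 1 negative pivots.
H is indefinite, so the origin is a saddle point.

saddle point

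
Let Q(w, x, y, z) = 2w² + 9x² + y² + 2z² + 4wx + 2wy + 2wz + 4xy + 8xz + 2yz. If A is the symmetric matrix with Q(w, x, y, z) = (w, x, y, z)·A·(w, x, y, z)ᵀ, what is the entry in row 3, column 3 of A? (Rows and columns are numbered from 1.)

The coefficient of y² in Q is 1, and that is exactly A[3,3].

1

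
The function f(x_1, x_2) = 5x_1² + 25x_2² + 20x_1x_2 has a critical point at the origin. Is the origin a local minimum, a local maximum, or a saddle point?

The Hessian at the origin is H = [[10, 20], [20, 50]].
det H = 10·50 − (20)² = 100 > 0 and H[1,1] = 10 > 0, so H is positive definite.
Therefore the origin is a local minimum.

local minimum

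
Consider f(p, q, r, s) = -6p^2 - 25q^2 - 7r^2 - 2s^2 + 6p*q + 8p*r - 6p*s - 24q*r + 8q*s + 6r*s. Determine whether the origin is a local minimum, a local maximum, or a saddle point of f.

local maximum

The Hessian at the origin is H = [[-12, 6, 8, -6], [6, -50, -24, 8], [8, -24, -14, 6], [-6, 8, 6, -4]].
Row-reducing H symmetrically gives the diagonal entries -12, -47, -22/141, -4/11.
Counting signs: 4 negative.
H is negative definite, so the origin is a strict local maximum.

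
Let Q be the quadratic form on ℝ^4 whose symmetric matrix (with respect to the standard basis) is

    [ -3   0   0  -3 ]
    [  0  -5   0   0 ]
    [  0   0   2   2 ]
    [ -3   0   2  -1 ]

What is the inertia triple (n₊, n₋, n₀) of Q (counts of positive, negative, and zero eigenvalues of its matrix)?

(1, 2, 1)

Row-reducing A symmetrically gives the diagonal entries -3, -5, 2, 0.
Counting signs: 1 positive, 2 negative, 1 zero.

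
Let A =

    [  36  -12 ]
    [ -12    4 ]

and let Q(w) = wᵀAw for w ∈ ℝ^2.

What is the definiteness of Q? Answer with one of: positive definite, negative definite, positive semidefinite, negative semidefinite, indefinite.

positive semidefinite

For the 2×2 matrix [[36, -12], [-12, 4]]: det = 36·4 − (-12)² = 0, trace = 40.
det = 0 so one eigenvalue is zero; the form is semidefinite with the sign of the trace.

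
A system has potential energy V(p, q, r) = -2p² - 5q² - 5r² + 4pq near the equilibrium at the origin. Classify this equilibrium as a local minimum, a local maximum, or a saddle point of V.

local maximum

The Hessian at the origin is H = [[-4, 4, 0], [4, -10, 0], [0, 0, -10]].
An LDLᵀ factorisation of H has diagonal entries -4, -6, -10.
Counting signs: 3 negative.
H is negative definite, so the origin is a strict local maximum.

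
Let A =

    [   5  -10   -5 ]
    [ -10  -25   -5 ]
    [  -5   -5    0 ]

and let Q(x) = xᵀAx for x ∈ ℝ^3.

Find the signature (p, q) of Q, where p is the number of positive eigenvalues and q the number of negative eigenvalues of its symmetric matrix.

(1, 1)

Congruent diagonalization of A (simultaneous row and column reduction) yields pivots 5, -45, 0.
That gives 1 positive, 1 negative, 1 zero pivots.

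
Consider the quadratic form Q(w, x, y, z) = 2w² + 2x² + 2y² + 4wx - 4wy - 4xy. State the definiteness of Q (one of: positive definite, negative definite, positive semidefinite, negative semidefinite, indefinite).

positive semidefinite

Write A = [[2, 2, -2, 0], [2, 2, -2, 0], [-2, -2, 2, 0], [0, 0, 0, 0]].
Applying the same elementary operations to the rows and columns of A produces a congruent diagonal matrix with entries 2, 0, 0, 0.
So there are 1 positive, 3 zero pivots.
Hence Q is positive semidefinite.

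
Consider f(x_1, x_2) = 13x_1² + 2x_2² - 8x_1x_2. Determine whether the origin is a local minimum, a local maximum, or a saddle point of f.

The Hessian at the origin is H = [[26, -8], [-8, 4]].
det H = 26·4 − (-8)² = 40 > 0 and H[1,1] = 26 > 0, so H is positive definite.
Therefore the origin is a local minimum.

local minimum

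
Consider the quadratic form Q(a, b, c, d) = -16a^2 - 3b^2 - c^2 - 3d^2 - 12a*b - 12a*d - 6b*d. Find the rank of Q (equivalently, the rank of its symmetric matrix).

The symmetric matrix is A = [[-16, -6, 0, -6], [-6, -3, 0, -3], [0, 0, -1, 0], [-6, -3, 0, -3]].
Applying the same elementary operations to the rows and columns of A produces a congruent diagonal matrix with entries -16, -3/4, -1, 0.
That gives 3 negative, 1 zero pivots.
The rank is the number of nonzero pivots: 3.

3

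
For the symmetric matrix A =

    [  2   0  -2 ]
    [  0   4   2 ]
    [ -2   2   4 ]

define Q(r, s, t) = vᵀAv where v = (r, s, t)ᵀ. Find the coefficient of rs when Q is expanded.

0

The coefficient of rs is A[1,2] + A[2,1] = 2·0 = 0.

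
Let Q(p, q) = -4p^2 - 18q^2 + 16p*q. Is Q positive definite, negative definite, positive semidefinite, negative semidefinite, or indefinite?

The symmetric matrix of Q is A = [[-4, 8], [8, -18]].
Leading principal minors: Δ_1 = -4, Δ_2 = 8.
The signs alternate starting with Δ_1 < 0, so by Sylvester's criterion Q is negative definite.

negative definite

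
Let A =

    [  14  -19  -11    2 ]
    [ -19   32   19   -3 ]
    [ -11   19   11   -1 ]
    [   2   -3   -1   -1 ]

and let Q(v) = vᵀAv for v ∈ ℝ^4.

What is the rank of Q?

Symmetric row and column elimination reduces A to a congruent diagonal form with pivots 14, 87/14, -9/29, 5/9.
Counting signs: 3 positive, 1 negative.
The rank is the number of nonzero pivots: 4.

4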